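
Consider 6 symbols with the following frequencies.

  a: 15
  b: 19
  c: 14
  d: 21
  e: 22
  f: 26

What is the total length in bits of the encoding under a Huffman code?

Merge the two smallest weights repeatedly:
merge c(14) and a(15): 29
merge b(19) and d(21): 40
merge e(22) and f(26): 48
merge 29 and 40: 69
merge 48 and 69: 117
The encoded length is the sum of every internal node's weight: 29 + 40 + 48 + 69 + 117 = 303 bits.

303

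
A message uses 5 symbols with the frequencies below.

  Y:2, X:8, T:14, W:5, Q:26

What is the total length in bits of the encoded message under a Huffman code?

Build the Huffman tree bottom-up:
merge Y(2) and W(5): 7
merge 7 and X(8): 15
merge T(14) and 15: 29
merge Q(26) and 29: 55
Total encoded bits = sum of merged weights = 7 + 15 + 29 + 55 = 106.

106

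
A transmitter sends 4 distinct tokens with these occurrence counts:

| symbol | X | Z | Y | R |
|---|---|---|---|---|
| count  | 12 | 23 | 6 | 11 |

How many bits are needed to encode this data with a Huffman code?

Greedily combine the two least-frequent nodes:
combine Y(6), R(11) → 17
combine X(12), 17 → 29
combine Z(23), 29 → 52
Each symbol's bit-cost is frequency × depth; summing gives 98 bits (equivalently 17 + 29 + 52).

98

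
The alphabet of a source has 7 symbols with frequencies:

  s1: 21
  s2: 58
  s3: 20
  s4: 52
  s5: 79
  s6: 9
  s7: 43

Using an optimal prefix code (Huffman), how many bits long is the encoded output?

736

Build the Huffman tree bottom-up:
merge s6(9) and s3(20): 29
merge s1(21) and 29: 50
merge s7(43) and 50: 93
merge s4(52) and s2(58): 110
merge s5(79) and 93: 172
merge 110 and 172: 282
Total encoded bits = sum of merged weights = 29 + 50 + 93 + 110 + 172 + 282 = 736.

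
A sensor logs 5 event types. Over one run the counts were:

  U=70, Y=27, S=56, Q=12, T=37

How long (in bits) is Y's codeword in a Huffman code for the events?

3

Repeatedly merge the two smallest:
merge Q(12) and Y(27): 39
merge T(37) and 39: 76
merge S(56) and U(70): 126
merge 76 and 126: 202
Y's leaf is at depth 3, giving a 3-bit codeword.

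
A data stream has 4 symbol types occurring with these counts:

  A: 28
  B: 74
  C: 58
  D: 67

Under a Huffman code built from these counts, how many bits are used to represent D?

Repeatedly merge the two smallest:
combine A(28), C(58) → 86
combine D(67), B(74) → 141
combine 86, 141 → 227
The subtree containing D is merged 2 times, so code length = 2.

2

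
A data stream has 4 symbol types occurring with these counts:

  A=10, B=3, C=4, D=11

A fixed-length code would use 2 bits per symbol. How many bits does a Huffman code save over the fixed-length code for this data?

4

Fixed-length: 2 bits × 28 symbols = 56 bits.
Huffman merges:
B(3) + C(4) → 7
7 + A(10) → 17
D(11) + 17 → 28
Huffman total = 7 + 17 + 28 = 52 bits.
Saving = 56 − 52 = 4 bits.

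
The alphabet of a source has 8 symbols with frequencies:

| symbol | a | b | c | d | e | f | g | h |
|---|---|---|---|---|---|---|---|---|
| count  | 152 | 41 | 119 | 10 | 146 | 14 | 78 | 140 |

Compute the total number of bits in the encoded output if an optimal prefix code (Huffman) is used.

1891

Build the Huffman tree bottom-up:
merge d(10) and f(14): 24
merge 24 and b(41): 65
merge 65 and g(78): 143
merge c(119) and h(140): 259
merge 143 and e(146): 289
merge a(152) and 259: 411
merge 289 and 411: 700
Total encoded bits = sum of merged weights = 24 + 65 + 143 + 259 + 289 + 411 + 700 = 1891.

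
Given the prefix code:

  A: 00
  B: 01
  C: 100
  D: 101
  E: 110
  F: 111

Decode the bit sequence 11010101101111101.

Read left to right; each codeword is recognised as soon as it completes (prefix code):
  110→E | 101→D | 01→B | 101→D | 111→F | 101→D
Decoded message: EDBDFD

EDBDFD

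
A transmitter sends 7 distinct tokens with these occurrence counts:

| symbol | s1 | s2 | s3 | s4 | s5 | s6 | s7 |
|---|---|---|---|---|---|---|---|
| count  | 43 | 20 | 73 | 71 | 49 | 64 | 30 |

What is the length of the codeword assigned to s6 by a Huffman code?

Huffman merges, smallest pair first:
s2(20) + s7(30) → 50
s1(43) + s5(49) → 92
50 + s6(64) → 114
s4(71) + s3(73) → 144
92 + 114 → 206
144 + 206 → 350
s6 sits 3 levels below the root, so its codeword is 3 bits.

3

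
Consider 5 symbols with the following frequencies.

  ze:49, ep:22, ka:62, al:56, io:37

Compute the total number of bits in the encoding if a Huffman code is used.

Merge the two smallest weights repeatedly:
combine ep(22), io(37) → 59
combine ze(49), al(56) → 105
combine 59, ka(62) → 121
combine 105, 121 → 226
Each symbol's bit-cost is frequency × depth; summing gives 511 bits (equivalently 59 + 105 + 121 + 226).

511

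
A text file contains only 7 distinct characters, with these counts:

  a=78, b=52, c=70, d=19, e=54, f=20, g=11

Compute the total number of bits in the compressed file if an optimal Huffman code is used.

Build the Huffman tree bottom-up:
merge g(11) and d(19): 30
merge f(20) and 30: 50
merge 50 and b(52): 102
merge e(54) and c(70): 124
merge a(78) and 102: 180
merge 124 and 180: 304
The encoded length is the sum of every internal node's weight: 30 + 50 + 102 + 124 + 180 + 304 = 790 bits.

790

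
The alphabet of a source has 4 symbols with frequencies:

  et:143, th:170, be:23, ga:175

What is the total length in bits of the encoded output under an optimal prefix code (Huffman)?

1013

Greedily combine the two least-frequent nodes:
merge be(23) and et(143): 166
merge 166 and th(170): 336
merge ga(175) and 336: 511
Total encoded bits = sum of merged weights = 166 + 336 + 511 = 1013.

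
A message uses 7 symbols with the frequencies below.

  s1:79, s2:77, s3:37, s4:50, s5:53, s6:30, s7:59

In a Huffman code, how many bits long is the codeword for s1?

Build the tree from the bottom:
s6(30) + s3(37) → 67
s4(50) + s5(53) → 103
s7(59) + 67 → 126
s2(77) + s1(79) → 156
103 + 126 → 229
156 + 229 → 385
s1 sits 2 levels below the root, so its codeword is 2 bits.

2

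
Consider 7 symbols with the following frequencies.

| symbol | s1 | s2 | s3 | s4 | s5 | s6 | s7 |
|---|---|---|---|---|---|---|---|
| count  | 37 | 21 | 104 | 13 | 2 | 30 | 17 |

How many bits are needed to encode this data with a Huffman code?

511

Merge the two smallest weights repeatedly:
combine s5(2), s4(13) → 15
combine 15, s7(17) → 32
combine s2(21), s6(30) → 51
combine 32, s1(37) → 69
combine 51, 69 → 120
combine s3(104), 120 → 224
Each symbol's bit-cost is frequency × depth; summing gives 511 bits (equivalently 15 + 32 + 51 + 69 + 120 + 224).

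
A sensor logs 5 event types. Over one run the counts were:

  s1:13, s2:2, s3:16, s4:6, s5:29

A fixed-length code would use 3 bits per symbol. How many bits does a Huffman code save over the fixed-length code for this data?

66

Fixed-length: 3 bits × 66 symbols = 198 bits.
Huffman merges:
s2(2) + s4(6) → 8
8 + s1(13) → 21
s3(16) + 21 → 37
s5(29) + 37 → 66
Huffman total = 8 + 21 + 37 + 66 = 132 bits.
Saving = 198 − 132 = 66 bits.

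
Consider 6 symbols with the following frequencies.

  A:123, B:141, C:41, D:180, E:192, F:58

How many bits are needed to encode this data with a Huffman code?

1791

Merge the two smallest weights repeatedly:
C(41) + F(58) → 99
99 + A(123) → 222
B(141) + D(180) → 321
E(192) + 222 → 414
321 + 414 → 735
The encoded length is the sum of every internal node's weight: 99 + 222 + 321 + 414 + 735 = 1791 bits.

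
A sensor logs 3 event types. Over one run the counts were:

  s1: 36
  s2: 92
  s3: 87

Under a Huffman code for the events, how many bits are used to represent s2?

Huffman merges, smallest pair first:
combine s1(36), s3(87) → 123
combine s2(92), 123 → 215
s2 is merged only at the final step, so code length = 1.

1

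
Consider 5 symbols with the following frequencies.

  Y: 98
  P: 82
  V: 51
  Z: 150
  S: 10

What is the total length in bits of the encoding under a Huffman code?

836

Build the Huffman tree bottom-up:
merge S(10) and V(51): 61
merge 61 and P(82): 143
merge Y(98) and 143: 241
merge Z(150) and 241: 391
The encoded length is the sum of every internal node's weight: 61 + 143 + 241 + 391 = 836 bits.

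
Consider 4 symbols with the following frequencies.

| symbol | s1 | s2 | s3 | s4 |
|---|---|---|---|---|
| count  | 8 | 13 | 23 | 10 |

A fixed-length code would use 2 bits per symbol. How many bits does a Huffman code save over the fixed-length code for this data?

Fixed-length: 2 bits × 54 symbols = 108 bits.
Huffman merges:
s1(8) + s4(10) → 18
s2(13) + 18 → 31
s3(23) + 31 → 54
Huffman total = 18 + 31 + 54 = 103 bits.
Saving = 108 − 103 = 5 bits.

5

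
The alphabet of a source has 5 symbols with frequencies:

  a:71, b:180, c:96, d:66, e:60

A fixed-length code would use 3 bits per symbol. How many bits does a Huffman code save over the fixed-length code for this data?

360

Fixed-length: 3 bits × 473 symbols = 1419 bits.
Huffman merges:
merge e(60) and d(66): 126
merge a(71) and c(96): 167
merge 126 and 167: 293
merge b(180) and 293: 473
Huffman total = 126 + 167 + 293 + 473 = 1059 bits.
Saving = 1419 − 1059 = 360 bits.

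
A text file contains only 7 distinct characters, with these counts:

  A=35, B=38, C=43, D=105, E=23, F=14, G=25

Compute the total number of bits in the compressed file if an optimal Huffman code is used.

Merge the two smallest weights repeatedly:
merge F(14) and E(23): 37
merge G(25) and A(35): 60
merge 37 and B(38): 75
merge C(43) and 60: 103
merge 75 and 103: 178
merge D(105) and 178: 283
Each symbol's bit-cost is frequency × depth; summing gives 736 bits (equivalently 37 + 60 + 75 + 103 + 178 + 283).

736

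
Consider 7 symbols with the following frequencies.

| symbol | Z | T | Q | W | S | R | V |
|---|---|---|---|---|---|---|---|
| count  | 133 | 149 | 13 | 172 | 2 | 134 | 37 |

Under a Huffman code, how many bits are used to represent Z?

Repeatedly merge the two smallest:
combine S(2), Q(13) → 15
combine 15, V(37) → 52
combine 52, Z(133) → 185
combine R(134), T(149) → 283
combine W(172), 185 → 357
combine 283, 357 → 640
Z sits 3 levels below the root, so its codeword is 3 bits.

3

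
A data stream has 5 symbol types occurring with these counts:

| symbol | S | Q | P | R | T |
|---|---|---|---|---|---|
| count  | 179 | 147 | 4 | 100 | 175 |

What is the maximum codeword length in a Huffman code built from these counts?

Merge the two lowest-weight nodes at each step:
combine P(4), R(100) → 104
combine 104, Q(147) → 251
combine T(175), S(179) → 354
combine 251, 354 → 605
The rarest symbols sit at the bottom; the longest codeword is 3 bits.

3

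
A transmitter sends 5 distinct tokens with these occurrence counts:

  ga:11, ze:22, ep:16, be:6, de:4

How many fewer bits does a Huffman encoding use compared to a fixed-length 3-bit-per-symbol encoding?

50

Fixed-length: 3 bits × 59 symbols = 177 bits.
Huffman merges:
de(4) + be(6) → 10
10 + ga(11) → 21
ep(16) + 21 → 37
ze(22) + 37 → 59
Huffman total = 10 + 21 + 37 + 59 = 127 bits.
Saving = 177 − 127 = 50 bits.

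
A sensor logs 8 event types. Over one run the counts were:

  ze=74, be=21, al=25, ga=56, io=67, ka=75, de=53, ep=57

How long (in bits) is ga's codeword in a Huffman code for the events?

Build the tree from the bottom:
merge be(21) and al(25): 46
merge 46 and de(53): 99
merge ga(56) and ep(57): 113
merge io(67) and ze(74): 141
merge ka(75) and 99: 174
merge 113 and 141: 254
merge 174 and 254: 428
ga sits 3 levels below the root, so its codeword is 3 bits.

3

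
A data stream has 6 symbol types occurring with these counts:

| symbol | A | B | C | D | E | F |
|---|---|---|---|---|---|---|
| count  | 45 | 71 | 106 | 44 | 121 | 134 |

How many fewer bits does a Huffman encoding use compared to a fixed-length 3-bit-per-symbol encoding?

272

Fixed-length: 3 bits × 521 symbols = 1563 bits.
Huffman merges:
combine D(44), A(45) → 89
combine B(71), 89 → 160
combine C(106), E(121) → 227
combine F(134), 160 → 294
combine 227, 294 → 521
Huffman total = 89 + 160 + 227 + 294 + 521 = 1291 bits.
Saving = 1563 − 1291 = 272 bits.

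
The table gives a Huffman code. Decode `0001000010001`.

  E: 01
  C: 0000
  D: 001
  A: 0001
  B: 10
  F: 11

Read left to right; each codeword is recognised as soon as it completes (prefix code):
  0001→A | 0000→C | 10→B | 001→D
Decoded message: ACBD

ACBD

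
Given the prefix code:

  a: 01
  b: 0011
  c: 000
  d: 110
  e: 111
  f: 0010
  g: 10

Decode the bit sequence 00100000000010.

Read left to right; each codeword is recognised as soon as it completes (prefix code):
  0010→f | 000→c | 000→c | 0010→f
Decoded message: fccf

fccf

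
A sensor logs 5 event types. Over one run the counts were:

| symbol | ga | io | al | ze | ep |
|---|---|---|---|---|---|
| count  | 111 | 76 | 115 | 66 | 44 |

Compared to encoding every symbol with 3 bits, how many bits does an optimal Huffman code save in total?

Fixed-length: 3 bits × 412 symbols = 1236 bits.
Huffman merges:
combine ep(44), ze(66) → 110
combine io(76), 110 → 186
combine ga(111), al(115) → 226
combine 186, 226 → 412
Huffman total = 110 + 186 + 226 + 412 = 934 bits.
Saving = 1236 − 934 = 302 bits.

302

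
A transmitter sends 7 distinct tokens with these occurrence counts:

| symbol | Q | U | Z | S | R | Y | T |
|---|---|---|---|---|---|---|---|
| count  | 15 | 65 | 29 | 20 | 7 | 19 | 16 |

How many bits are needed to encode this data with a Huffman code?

Greedily combine the two least-frequent nodes:
combine R(7), Q(15) → 22
combine T(16), Y(19) → 35
combine S(20), 22 → 42
combine Z(29), 35 → 64
combine 42, 64 → 106
combine U(65), 106 → 171
The encoded length is the sum of every internal node's weight: 22 + 35 + 42 + 64 + 106 + 171 = 440 bits.

440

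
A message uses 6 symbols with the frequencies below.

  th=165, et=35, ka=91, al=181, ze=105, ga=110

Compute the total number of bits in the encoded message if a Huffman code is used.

Build the Huffman tree bottom-up:
merge et(35) and ka(91): 126
merge ze(105) and ga(110): 215
merge 126 and th(165): 291
merge al(181) and 215: 396
merge 291 and 396: 687
The encoded length is the sum of every internal node's weight: 126 + 215 + 291 + 396 + 687 = 1715 bits.

1715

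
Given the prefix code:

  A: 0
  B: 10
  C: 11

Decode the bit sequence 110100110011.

CABACAAC

Read left to right; each codeword is recognised as soon as it completes (prefix code):
  11→C | 0→A | 10→B | 0→A | 11→C | 0→A | 0→A | 11→C
Decoded message: CABACAAC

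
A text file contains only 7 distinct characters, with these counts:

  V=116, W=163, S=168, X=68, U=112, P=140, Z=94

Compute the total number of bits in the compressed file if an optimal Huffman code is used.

2414

Merge the two smallest weights repeatedly:
merge X(68) and Z(94): 162
merge U(112) and V(116): 228
merge P(140) and 162: 302
merge W(163) and S(168): 331
merge 228 and 302: 530
merge 331 and 530: 861
The encoded length is the sum of every internal node's weight: 162 + 228 + 302 + 331 + 530 + 861 = 2414 bits.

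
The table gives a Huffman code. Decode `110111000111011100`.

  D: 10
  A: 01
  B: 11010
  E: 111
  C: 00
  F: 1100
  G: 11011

Read left to right; each codeword is recognised as soon as it completes (prefix code):
  11011→G | 10→D | 00→C | 111→E | 01→A | 1100→F
Decoded message: GDCEAF

GDCEAF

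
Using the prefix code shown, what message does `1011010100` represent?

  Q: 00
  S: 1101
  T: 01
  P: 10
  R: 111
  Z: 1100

Read left to right; each codeword is recognised as soon as it completes (prefix code):
  10→P | 1101→S | 01→T | 00→Q
Decoded message: PSTQ

PSTQ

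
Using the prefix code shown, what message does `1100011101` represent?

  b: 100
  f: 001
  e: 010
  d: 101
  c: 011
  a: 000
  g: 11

Read left to right; each codeword is recognised as soon as it completes (prefix code):
  11→g | 000→a | 11→g | 101→d
Decoded message: gagd

gagd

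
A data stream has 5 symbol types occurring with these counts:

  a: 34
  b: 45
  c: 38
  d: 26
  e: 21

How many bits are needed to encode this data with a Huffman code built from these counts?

375

Build the Huffman tree bottom-up:
merge e(21) and d(26): 47
merge a(34) and c(38): 72
merge b(45) and 47: 92
merge 72 and 92: 164
Total encoded bits = sum of merged weights = 47 + 72 + 92 + 164 = 375.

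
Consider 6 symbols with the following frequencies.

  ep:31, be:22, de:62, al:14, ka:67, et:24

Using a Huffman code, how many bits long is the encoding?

Merge the two smallest weights repeatedly:
al(14) + be(22) → 36
et(24) + ep(31) → 55
36 + 55 → 91
de(62) + ka(67) → 129
91 + 129 → 220
Total encoded bits = sum of merged weights = 36 + 55 + 91 + 129 + 220 = 531.

531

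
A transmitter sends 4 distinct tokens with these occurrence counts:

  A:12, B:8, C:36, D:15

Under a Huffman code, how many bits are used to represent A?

Build the tree from the bottom:
B(8) + A(12) → 20
D(15) + 20 → 35
35 + C(36) → 71
A's leaf is at depth 3, giving a 3-bit codeword.

3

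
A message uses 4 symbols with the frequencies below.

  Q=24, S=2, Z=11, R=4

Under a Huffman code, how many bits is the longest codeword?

Merge the two lowest-weight nodes at each step:
combine S(2), R(4) → 6
combine 6, Z(11) → 17
combine 17, Q(24) → 41
Maximum depth reached is 3.

3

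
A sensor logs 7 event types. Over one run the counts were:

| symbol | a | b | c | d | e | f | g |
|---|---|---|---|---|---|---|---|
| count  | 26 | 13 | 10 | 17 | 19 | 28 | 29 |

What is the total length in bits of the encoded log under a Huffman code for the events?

392

Greedily combine the two least-frequent nodes:
c(10) + b(13) → 23
d(17) + e(19) → 36
23 + a(26) → 49
f(28) + g(29) → 57
36 + 49 → 85
57 + 85 → 142
Each symbol's bit-cost is frequency × depth; summing gives 392 bits (equivalently 23 + 36 + 49 + 57 + 85 + 142).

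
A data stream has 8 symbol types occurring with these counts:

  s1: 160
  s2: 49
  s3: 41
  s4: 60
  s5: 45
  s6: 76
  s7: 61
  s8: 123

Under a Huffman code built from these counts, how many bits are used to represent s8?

Huffman merges, smallest pair first:
combine s3(41), s5(45) → 86
combine s2(49), s4(60) → 109
combine s7(61), s6(76) → 137
combine 86, 109 → 195
combine s8(123), 137 → 260
combine s1(160), 195 → 355
combine 260, 355 → 615
s8's leaf is at depth 2, giving a 2-bit codeword.

2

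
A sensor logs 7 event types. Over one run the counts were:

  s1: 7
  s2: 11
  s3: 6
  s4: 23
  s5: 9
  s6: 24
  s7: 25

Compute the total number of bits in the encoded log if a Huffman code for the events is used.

276

Build the Huffman tree bottom-up:
merge s3(6) and s1(7): 13
merge s5(9) and s2(11): 20
merge 13 and 20: 33
merge s4(23) and s6(24): 47
merge s7(25) and 33: 58
merge 47 and 58: 105
Total encoded bits = sum of merged weights = 13 + 20 + 33 + 47 + 58 + 105 = 276.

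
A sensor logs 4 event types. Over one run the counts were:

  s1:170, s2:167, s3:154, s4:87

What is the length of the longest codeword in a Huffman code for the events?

2

Merge the two lowest-weight nodes at each step:
s4(87) + s3(154) → 241
s2(167) + s1(170) → 337
241 + 337 → 578
The rarest symbols sit at the bottom; the longest codeword is 2 bits.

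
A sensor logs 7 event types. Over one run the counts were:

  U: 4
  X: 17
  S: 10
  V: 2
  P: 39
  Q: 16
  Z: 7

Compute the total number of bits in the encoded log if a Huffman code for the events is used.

226

Greedily combine the two least-frequent nodes:
merge V(2) and U(4): 6
merge 6 and Z(7): 13
merge S(10) and 13: 23
merge Q(16) and X(17): 33
merge 23 and 33: 56
merge P(39) and 56: 95
The encoded length is the sum of every internal node's weight: 6 + 13 + 23 + 33 + 56 + 95 = 226 bits.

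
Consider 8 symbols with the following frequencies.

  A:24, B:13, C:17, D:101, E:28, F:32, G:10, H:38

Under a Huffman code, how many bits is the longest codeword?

5

Merge the two lowest-weight nodes at each step:
merge G(10) and B(13): 23
merge C(17) and 23: 40
merge A(24) and E(28): 52
merge F(32) and H(38): 70
merge 40 and 52: 92
merge 70 and 92: 162
merge D(101) and 162: 263
Maximum depth reached is 5.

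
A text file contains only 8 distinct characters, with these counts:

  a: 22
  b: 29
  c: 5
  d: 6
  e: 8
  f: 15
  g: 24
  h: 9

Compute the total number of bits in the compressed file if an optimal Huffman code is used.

329

Greedily combine the two least-frequent nodes:
c(5) + d(6) → 11
e(8) + h(9) → 17
11 + f(15) → 26
17 + a(22) → 39
g(24) + 26 → 50
b(29) + 39 → 68
50 + 68 → 118
The encoded length is the sum of every internal node's weight: 11 + 17 + 26 + 39 + 50 + 68 + 118 = 329 bits.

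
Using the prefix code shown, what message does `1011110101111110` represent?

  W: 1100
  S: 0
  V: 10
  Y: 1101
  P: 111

Read left to right; each codeword is recognised as soon as it completes (prefix code):
  10→V | 111→P | 10→V | 10→V | 111→P | 111→P | 0→S
Decoded message: VPVVPPS

VPVVPPS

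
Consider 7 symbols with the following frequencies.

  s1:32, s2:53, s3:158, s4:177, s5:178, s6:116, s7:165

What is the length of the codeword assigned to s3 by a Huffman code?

Repeatedly merge the two smallest:
merge s1(32) and s2(53): 85
merge 85 and s6(116): 201
merge s3(158) and s7(165): 323
merge s4(177) and s5(178): 355
merge 201 and 323: 524
merge 355 and 524: 879
s3 sits 3 levels below the root, so its codeword is 3 bits.

3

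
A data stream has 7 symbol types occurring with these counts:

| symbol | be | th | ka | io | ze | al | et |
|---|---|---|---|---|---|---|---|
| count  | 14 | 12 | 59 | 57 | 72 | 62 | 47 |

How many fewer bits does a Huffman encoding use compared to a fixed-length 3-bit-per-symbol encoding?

Fixed-length: 3 bits × 323 symbols = 969 bits.
Huffman merges:
combine th(12), be(14) → 26
combine 26, et(47) → 73
combine io(57), ka(59) → 116
combine al(62), ze(72) → 134
combine 73, 116 → 189
combine 134, 189 → 323
Huffman total = 26 + 73 + 116 + 134 + 189 + 323 = 861 bits.
Saving = 969 − 861 = 108 bits.

108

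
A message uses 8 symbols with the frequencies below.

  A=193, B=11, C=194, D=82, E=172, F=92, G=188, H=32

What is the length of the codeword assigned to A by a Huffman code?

Repeatedly merge the two smallest:
B(11) + H(32) → 43
43 + D(82) → 125
F(92) + 125 → 217
E(172) + G(188) → 360
A(193) + C(194) → 387
217 + 360 → 577
387 + 577 → 964
A's leaf is at depth 2, giving a 2-bit codeword.

2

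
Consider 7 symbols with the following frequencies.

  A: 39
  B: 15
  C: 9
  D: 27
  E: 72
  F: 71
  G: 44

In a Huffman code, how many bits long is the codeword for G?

3

Repeatedly merge the two smallest:
C(9) + B(15) → 24
24 + D(27) → 51
A(39) + G(44) → 83
51 + F(71) → 122
E(72) + 83 → 155
122 + 155 → 277
G sits 3 levels below the root, so its codeword is 3 bits.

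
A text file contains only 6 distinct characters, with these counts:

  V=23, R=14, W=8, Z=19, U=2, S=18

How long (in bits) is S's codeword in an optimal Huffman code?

Repeatedly merge the two smallest:
combine U(2), W(8) → 10
combine 10, R(14) → 24
combine S(18), Z(19) → 37
combine V(23), 24 → 47
combine 37, 47 → 84
S's leaf is at depth 2, giving a 2-bit codeword.

2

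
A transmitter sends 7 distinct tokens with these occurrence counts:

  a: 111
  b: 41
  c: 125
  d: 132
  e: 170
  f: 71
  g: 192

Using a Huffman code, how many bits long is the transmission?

2276

Merge the two smallest weights repeatedly:
b(41) + f(71) → 112
a(111) + 112 → 223
c(125) + d(132) → 257
e(170) + g(192) → 362
223 + 257 → 480
362 + 480 → 842
Total encoded bits = sum of merged weights = 112 + 223 + 257 + 362 + 480 + 842 = 2276.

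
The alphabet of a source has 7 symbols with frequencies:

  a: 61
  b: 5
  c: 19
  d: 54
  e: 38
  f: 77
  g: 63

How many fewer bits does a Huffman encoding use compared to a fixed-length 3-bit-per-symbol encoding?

116

Fixed-length: 3 bits × 317 symbols = 951 bits.
Huffman merges:
b(5) + c(19) → 24
24 + e(38) → 62
d(54) + a(61) → 115
62 + g(63) → 125
f(77) + 115 → 192
125 + 192 → 317
Huffman total = 24 + 62 + 115 + 125 + 192 + 317 = 835 bits.
Saving = 951 − 835 = 116 bits.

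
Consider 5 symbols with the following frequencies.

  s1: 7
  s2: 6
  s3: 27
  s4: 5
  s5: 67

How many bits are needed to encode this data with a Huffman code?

186

Merge the two smallest weights repeatedly:
merge s4(5) and s2(6): 11
merge s1(7) and 11: 18
merge 18 and s3(27): 45
merge 45 and s5(67): 112
Each symbol's bit-cost is frequency × depth; summing gives 186 bits (equivalently 11 + 18 + 45 + 112).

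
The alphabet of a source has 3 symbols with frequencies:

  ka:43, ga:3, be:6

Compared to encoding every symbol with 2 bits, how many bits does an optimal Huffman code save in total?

Fixed-length: 2 bits × 52 symbols = 104 bits.
Huffman merges:
combine ga(3), be(6) → 9
combine 9, ka(43) → 52
Huffman total = 9 + 52 = 61 bits.
Saving = 104 − 61 = 43 bits.

43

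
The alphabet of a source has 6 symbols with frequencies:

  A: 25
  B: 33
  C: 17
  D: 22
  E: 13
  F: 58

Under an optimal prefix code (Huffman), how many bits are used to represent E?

Build the tree from the bottom:
E(13) + C(17) → 30
D(22) + A(25) → 47
30 + B(33) → 63
47 + F(58) → 105
63 + 105 → 168
E sits 3 levels below the root, so its codeword is 3 bits.

3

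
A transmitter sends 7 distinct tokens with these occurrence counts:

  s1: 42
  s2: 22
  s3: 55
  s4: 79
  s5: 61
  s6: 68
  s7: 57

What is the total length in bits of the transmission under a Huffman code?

Build the Huffman tree bottom-up:
s2(22) + s1(42) → 64
s3(55) + s7(57) → 112
s5(61) + 64 → 125
s6(68) + s4(79) → 147
112 + 125 → 237
147 + 237 → 384
Each symbol's bit-cost is frequency × depth; summing gives 1069 bits (equivalently 64 + 112 + 125 + 147 + 237 + 384).

1069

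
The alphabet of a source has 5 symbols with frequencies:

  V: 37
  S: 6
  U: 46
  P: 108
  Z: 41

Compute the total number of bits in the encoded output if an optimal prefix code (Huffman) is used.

495

Merge the two smallest weights repeatedly:
combine S(6), V(37) → 43
combine Z(41), 43 → 84
combine U(46), 84 → 130
combine P(108), 130 → 238
Total encoded bits = sum of merged weights = 43 + 84 + 130 + 238 = 495.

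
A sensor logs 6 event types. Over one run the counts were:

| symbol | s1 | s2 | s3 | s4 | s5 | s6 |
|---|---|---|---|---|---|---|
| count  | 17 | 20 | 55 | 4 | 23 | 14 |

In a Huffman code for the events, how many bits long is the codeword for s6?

4

Huffman merges, smallest pair first:
merge s4(4) and s6(14): 18
merge s1(17) and 18: 35
merge s2(20) and s5(23): 43
merge 35 and 43: 78
merge s3(55) and 78: 133
The subtree containing s6 is merged 4 times, so code length = 4.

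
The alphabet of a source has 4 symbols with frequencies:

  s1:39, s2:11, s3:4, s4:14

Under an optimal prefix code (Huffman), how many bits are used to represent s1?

Repeatedly merge the two smallest:
s3(4) + s2(11) → 15
s4(14) + 15 → 29
29 + s1(39) → 68
s1 sits one level below the root: a 1-bit codeword.

1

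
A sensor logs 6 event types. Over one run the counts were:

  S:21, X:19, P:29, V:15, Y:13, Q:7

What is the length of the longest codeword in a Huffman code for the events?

Merge the two lowest-weight nodes at each step:
merge Q(7) and Y(13): 20
merge V(15) and X(19): 34
merge 20 and S(21): 41
merge P(29) and 34: 63
merge 41 and 63: 104
Maximum depth reached is 3.

3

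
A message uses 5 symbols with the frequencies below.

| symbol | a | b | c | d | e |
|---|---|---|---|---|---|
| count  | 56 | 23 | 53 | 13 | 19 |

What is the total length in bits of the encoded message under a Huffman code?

359

Merge the two smallest weights repeatedly:
merge d(13) and e(19): 32
merge b(23) and 32: 55
merge c(53) and 55: 108
merge a(56) and 108: 164
The encoded length is the sum of every internal node's weight: 32 + 55 + 108 + 164 = 359 bits.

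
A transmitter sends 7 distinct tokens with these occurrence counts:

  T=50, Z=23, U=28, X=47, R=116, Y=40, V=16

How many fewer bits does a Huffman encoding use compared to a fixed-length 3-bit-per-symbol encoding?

127

Fixed-length: 3 bits × 320 symbols = 960 bits.
Huffman merges:
V(16) + Z(23) → 39
U(28) + 39 → 67
Y(40) + X(47) → 87
T(50) + 67 → 117
87 + R(116) → 203
117 + 203 → 320
Huffman total = 39 + 67 + 87 + 117 + 203 + 320 = 833 bits.
Saving = 960 − 833 = 127 bits.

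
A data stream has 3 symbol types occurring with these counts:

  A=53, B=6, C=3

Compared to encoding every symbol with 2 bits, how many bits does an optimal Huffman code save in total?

Fixed-length: 2 bits × 62 symbols = 124 bits.
Huffman merges:
merge C(3) and B(6): 9
merge 9 and A(53): 62
Huffman total = 9 + 62 = 71 bits.
Saving = 124 − 71 = 53 bits.

53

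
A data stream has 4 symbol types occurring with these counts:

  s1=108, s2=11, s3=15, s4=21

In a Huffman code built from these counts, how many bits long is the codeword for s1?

1

Build the tree from the bottom:
combine s2(11), s3(15) → 26
combine s4(21), 26 → 47
combine 47, s1(108) → 155
s1 is a child of the root — depth 1, so its codeword is a single bit.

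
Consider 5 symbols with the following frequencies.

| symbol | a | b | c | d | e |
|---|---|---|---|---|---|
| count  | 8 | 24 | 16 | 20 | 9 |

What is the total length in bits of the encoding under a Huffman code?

Merge the two smallest weights repeatedly:
a(8) + e(9) → 17
c(16) + 17 → 33
d(20) + b(24) → 44
33 + 44 → 77
Each symbol's bit-cost is frequency × depth; summing gives 171 bits (equivalently 17 + 33 + 44 + 77).

171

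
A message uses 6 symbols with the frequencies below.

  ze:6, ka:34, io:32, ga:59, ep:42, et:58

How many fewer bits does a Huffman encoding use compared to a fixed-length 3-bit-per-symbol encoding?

121

Fixed-length: 3 bits × 231 symbols = 693 bits.
Huffman merges:
merge ze(6) and io(32): 38
merge ka(34) and 38: 72
merge ep(42) and et(58): 100
merge ga(59) and 72: 131
merge 100 and 131: 231
Huffman total = 38 + 72 + 100 + 131 + 231 = 572 bits.
Saving = 693 − 572 = 121 bits.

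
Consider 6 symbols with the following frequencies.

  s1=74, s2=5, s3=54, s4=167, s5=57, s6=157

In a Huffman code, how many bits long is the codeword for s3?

Repeatedly merge the two smallest:
s2(5) + s3(54) → 59
s5(57) + 59 → 116
s1(74) + 116 → 190
s6(157) + s4(167) → 324
190 + 324 → 514
s3's leaf is at depth 4, giving a 4-bit codeword.

4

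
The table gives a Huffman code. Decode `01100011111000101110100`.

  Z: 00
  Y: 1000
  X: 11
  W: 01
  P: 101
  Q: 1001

Read left to right; each codeword is recognised as soon as it completes (prefix code):
  01→W | 1000→Y | 11→X | 11→X | 1000→Y | 101→P | 11→X | 01→W | 00→Z
Decoded message: WYXXYPXWZ

WYXXYPXWZ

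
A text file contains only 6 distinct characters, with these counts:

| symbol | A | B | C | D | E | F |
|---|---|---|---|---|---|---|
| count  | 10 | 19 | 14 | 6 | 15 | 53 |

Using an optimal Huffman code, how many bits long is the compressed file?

261

Greedily combine the two least-frequent nodes:
D(6) + A(10) → 16
C(14) + E(15) → 29
16 + B(19) → 35
29 + 35 → 64
F(53) + 64 → 117
The encoded length is the sum of every internal node's weight: 16 + 29 + 35 + 64 + 117 = 261 bits.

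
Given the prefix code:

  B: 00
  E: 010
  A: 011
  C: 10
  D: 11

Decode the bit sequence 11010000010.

DEBBC

Read left to right; each codeword is recognised as soon as it completes (prefix code):
  11→D | 010→E | 00→B | 00→B | 10→C
Decoded message: DEBBC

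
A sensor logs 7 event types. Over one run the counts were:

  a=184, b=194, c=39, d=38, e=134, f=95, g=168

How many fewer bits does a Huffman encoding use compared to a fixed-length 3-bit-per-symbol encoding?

301

Fixed-length: 3 bits × 852 symbols = 2556 bits.
Huffman merges:
combine d(38), c(39) → 77
combine 77, f(95) → 172
combine e(134), g(168) → 302
combine 172, a(184) → 356
combine b(194), 302 → 496
combine 356, 496 → 852
Huffman total = 77 + 172 + 302 + 356 + 496 + 852 = 2255 bits.
Saving = 2556 − 2255 = 301 bits.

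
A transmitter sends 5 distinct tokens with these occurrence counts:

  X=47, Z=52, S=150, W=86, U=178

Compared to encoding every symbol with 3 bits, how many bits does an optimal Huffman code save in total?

414

Fixed-length: 3 bits × 513 symbols = 1539 bits.
Huffman merges:
X(47) + Z(52) → 99
W(86) + 99 → 185
S(150) + U(178) → 328
185 + 328 → 513
Huffman total = 99 + 185 + 328 + 513 = 1125 bits.
Saving = 1539 − 1125 = 414 bits.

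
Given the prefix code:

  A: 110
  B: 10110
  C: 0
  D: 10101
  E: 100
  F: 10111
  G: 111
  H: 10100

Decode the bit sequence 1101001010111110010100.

AEDGEH

Read left to right; each codeword is recognised as soon as it completes (prefix code):
  110→A | 100→E | 10101→D | 111→G | 100→E | 10100→H
Decoded message: AEDGEH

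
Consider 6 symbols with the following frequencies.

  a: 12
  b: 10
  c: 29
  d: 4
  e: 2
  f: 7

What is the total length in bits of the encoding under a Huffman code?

140

Merge the two smallest weights repeatedly:
merge e(2) and d(4): 6
merge 6 and f(7): 13
merge b(10) and a(12): 22
merge 13 and 22: 35
merge c(29) and 35: 64
Total encoded bits = sum of merged weights = 6 + 13 + 22 + 35 + 64 = 140.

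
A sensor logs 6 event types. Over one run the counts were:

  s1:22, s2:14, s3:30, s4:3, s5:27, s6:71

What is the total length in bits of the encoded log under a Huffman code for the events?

Merge the two smallest weights repeatedly:
merge s4(3) and s2(14): 17
merge 17 and s1(22): 39
merge s5(27) and s3(30): 57
merge 39 and 57: 96
merge s6(71) and 96: 167
The encoded length is the sum of every internal node's weight: 17 + 39 + 57 + 96 + 167 = 376 bits.

376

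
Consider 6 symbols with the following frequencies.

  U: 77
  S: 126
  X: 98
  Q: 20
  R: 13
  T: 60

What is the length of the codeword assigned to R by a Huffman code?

Repeatedly merge the two smallest:
combine R(13), Q(20) → 33
combine 33, T(60) → 93
combine U(77), 93 → 170
combine X(98), S(126) → 224
combine 170, 224 → 394
The subtree containing R is merged 4 times, so code length = 4.

4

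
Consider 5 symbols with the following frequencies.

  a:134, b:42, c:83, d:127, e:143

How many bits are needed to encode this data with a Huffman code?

1183

Greedily combine the two least-frequent nodes:
combine b(42), c(83) → 125
combine 125, d(127) → 252
combine a(134), e(143) → 277
combine 252, 277 → 529
Total encoded bits = sum of merged weights = 125 + 252 + 277 + 529 = 1183.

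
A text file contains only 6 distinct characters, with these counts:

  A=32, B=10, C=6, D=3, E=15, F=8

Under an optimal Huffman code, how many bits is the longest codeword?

Merge the two lowest-weight nodes at each step:
D(3) + C(6) → 9
F(8) + 9 → 17
B(10) + E(15) → 25
17 + 25 → 42
A(32) + 42 → 74
The first pair merged (D, C) ends up deepest, at depth 4.

4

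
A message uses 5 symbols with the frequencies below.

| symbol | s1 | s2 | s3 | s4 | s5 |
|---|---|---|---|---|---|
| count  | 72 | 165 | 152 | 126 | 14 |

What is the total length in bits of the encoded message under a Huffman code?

1144

Greedily combine the two least-frequent nodes:
s5(14) + s1(72) → 86
86 + s4(126) → 212
s3(152) + s2(165) → 317
212 + 317 → 529
Total encoded bits = sum of merged weights = 86 + 212 + 317 + 529 = 1144.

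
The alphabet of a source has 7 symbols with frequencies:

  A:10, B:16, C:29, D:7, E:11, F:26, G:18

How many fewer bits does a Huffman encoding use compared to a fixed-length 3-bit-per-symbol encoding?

38

Fixed-length: 3 bits × 117 symbols = 351 bits.
Huffman merges:
merge D(7) and A(10): 17
merge E(11) and B(16): 27
merge 17 and G(18): 35
merge F(26) and 27: 53
merge C(29) and 35: 64
merge 53 and 64: 117
Huffman total = 17 + 27 + 35 + 53 + 64 + 117 = 313 bits.
Saving = 351 − 313 = 38 bits.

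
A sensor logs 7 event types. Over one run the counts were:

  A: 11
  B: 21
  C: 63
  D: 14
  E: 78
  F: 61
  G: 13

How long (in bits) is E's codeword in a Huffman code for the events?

Build the tree from the bottom:
combine A(11), G(13) → 24
combine D(14), B(21) → 35
combine 24, 35 → 59
combine 59, F(61) → 120
combine C(63), E(78) → 141
combine 120, 141 → 261
E sits 2 levels below the root, so its codeword is 2 bits.

2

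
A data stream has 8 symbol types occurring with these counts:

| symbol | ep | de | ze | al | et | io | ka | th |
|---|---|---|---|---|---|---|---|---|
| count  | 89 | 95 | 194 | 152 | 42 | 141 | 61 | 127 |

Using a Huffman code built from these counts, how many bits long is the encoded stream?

Greedily combine the two least-frequent nodes:
combine et(42), ka(61) → 103
combine ep(89), de(95) → 184
combine 103, th(127) → 230
combine io(141), al(152) → 293
combine 184, ze(194) → 378
combine 230, 293 → 523
combine 378, 523 → 901
Total encoded bits = sum of merged weights = 103 + 184 + 230 + 293 + 378 + 523 + 901 = 2612.

2612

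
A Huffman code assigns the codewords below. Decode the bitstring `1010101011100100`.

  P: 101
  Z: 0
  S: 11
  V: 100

Read left to right; each codeword is recognised as soon as it completes (prefix code):
  101→P | 0→Z | 101→P | 0→Z | 11→S | 100→V | 100→V
Decoded message: PZPZSVV

PZPZSVV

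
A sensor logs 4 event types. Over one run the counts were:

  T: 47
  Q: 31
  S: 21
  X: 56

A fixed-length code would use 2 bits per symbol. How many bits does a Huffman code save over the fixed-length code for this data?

Fixed-length: 2 bits × 155 symbols = 310 bits.
Huffman merges:
merge S(21) and Q(31): 52
merge T(47) and 52: 99
merge X(56) and 99: 155
Huffman total = 52 + 99 + 155 = 306 bits.
Saving = 310 − 306 = 4 bits.

4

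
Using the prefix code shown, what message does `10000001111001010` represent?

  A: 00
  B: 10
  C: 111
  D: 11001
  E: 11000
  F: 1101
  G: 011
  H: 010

BAAGDH

Read left to right; each codeword is recognised as soon as it completes (prefix code):
  10→B | 00→A | 00→A | 011→G | 11001→D | 010→H
Decoded message: BAAGDH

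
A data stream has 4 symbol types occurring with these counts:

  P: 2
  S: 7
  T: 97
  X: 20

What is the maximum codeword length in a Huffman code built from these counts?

Merge the two lowest-weight nodes at each step:
combine P(2), S(7) → 9
combine 9, X(20) → 29
combine 29, T(97) → 126
The first pair merged (P, S) ends up deepest, at depth 3.

3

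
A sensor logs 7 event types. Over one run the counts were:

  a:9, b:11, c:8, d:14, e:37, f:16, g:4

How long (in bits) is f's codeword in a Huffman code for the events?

3

Build the tree from the bottom:
merge g(4) and c(8): 12
merge a(9) and b(11): 20
merge 12 and d(14): 26
merge f(16) and 20: 36
merge 26 and 36: 62
merge e(37) and 62: 99
f sits 3 levels below the root, so its codeword is 3 bits.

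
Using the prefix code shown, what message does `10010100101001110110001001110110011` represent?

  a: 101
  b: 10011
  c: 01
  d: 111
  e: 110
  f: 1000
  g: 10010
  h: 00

Read left to right; each codeword is recognised as soon as it completes (prefix code):
  10010→g | 10010→g | 10011→b | 101→a | 1000→f | 10011→b | 101→a | 10011→b
Decoded message: ggbafbab

ggbafbab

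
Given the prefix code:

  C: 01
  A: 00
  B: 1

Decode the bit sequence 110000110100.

BBAABBCA

Read left to right; each codeword is recognised as soon as it completes (prefix code):
  1→B | 1→B | 00→A | 00→A | 1→B | 1→B | 01→C | 00→A
Decoded message: BBAABBCA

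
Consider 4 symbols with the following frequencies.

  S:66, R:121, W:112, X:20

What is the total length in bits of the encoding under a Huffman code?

603

Build the Huffman tree bottom-up:
merge X(20) and S(66): 86
merge 86 and W(112): 198
merge R(121) and 198: 319
The encoded length is the sum of every internal node's weight: 86 + 198 + 319 = 603 bits.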